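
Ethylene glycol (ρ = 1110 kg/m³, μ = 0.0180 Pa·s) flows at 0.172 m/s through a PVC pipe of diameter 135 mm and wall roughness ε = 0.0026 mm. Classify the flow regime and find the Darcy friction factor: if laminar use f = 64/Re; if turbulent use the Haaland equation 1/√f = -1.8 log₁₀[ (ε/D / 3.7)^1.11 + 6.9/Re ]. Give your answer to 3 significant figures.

Re = ρVD/μ = 1110·0.172·0.135/0.018 = 1432.
Re < 2300 → laminar, so f = 64/Re = 0.0447 (roughness is irrelevant in laminar flow).

f ≈ 0.0447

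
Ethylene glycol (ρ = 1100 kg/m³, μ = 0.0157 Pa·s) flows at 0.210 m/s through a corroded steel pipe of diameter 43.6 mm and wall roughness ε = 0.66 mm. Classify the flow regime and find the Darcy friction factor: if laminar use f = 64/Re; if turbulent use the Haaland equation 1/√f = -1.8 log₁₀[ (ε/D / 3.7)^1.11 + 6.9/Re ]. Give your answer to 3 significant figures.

Re = ρVD/μ = 1100·0.21·0.0436/0.0157 = 641.5.
Re < 2300 → laminar, so f = 64/Re = 0.09977 (roughness is irrelevant in laminar flow).

f ≈ 0.0998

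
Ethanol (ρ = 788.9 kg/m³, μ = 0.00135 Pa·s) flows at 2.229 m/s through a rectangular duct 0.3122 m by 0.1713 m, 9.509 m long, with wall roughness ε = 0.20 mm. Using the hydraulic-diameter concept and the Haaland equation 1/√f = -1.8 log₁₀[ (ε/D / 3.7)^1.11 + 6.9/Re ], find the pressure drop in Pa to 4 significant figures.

ΔP ≈ 1697 Pa

Hydraulic diameter D_h = 4A/P = 4·(0.3122·0.1713)/(2·(0.3122+0.1713)) = 0.2139/0.967 = 0.2212 m.
Re = ρVD_h/μ = 788.9·2.229·0.2212/0.00135 = 2.882e+05.
ε/D_h = 0.0002/0.2212 = 0.000904; Haaland gives 1/√f = -1.8 log₁₀[9.79e-05+2.39e-05] = 7.046, so f = 0.02014.
ΔP = f(L/D_h)(ρV²/2) = 0.02014·9.509/0.2212·1960 = 1697 Pa.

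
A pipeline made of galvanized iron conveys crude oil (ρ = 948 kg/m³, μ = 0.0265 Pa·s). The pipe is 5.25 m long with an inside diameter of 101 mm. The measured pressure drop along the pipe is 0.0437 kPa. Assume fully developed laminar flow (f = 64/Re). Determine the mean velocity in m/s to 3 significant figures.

V ≈ 0.100 m/s

For laminar flow, f = 64/Re with Re = ρVD/μ, so Darcy-Weisbach reduces to ΔP = 32μLV/D². Solving for V: V = ΔP·D²/(32μL) = 43.7·(0.101)²/(32·0.0265·5.25) = 0.1001 m/s.
Check: Re = ρVD/μ = 948·0.1001·0.101/0.0265 = 361.8 < 2300, so the laminar assumption holds.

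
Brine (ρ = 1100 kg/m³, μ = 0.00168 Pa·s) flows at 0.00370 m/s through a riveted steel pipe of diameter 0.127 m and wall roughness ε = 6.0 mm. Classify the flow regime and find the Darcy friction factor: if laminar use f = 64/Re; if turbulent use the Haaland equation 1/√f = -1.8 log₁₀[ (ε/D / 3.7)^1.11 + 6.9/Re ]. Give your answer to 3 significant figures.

f ≈ 0.208

Re = ρVD/μ = 1100·0.0037·0.127/0.00168 = 307.7.
Re < 2300 → laminar, so f = 64/Re = 0.208 (roughness is irrelevant in laminar flow).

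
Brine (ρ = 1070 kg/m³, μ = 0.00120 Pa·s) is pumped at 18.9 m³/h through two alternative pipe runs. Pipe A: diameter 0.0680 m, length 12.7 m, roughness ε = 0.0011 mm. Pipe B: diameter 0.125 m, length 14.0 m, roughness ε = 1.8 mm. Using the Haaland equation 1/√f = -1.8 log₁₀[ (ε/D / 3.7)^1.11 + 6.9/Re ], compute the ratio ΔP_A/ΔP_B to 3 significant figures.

ΔP_A/ΔP_B ≈ 7.94

Pipe A: V = Q/A = 0.00525/0.003632 = 1.446 m/s; Re = 8.765e+04; ε/D = 1.62e-05; Haaland → f = 0.01838; ΔP_A = f(L/D)(ρV²/2) = 3838 Pa.
Pipe B: V = Q/A = 0.00525/0.01227 = 0.4278 m/s; Re = 4.768e+04; ε/D = 0.0144; Haaland → f = 0.04408; ΔP_B = f(L/D)(ρV²/2) = 483.4 Pa.
ΔP_A/ΔP_B = 3838/483.4 = 7.94.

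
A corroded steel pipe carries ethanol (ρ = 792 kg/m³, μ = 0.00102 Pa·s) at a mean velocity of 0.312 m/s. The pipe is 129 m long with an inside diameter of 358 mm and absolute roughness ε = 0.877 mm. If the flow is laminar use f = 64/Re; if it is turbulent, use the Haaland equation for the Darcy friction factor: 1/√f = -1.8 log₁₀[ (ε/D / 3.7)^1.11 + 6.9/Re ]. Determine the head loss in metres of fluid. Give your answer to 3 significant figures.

Reynolds number Re = ρVD/μ = 792 · 0.312 · 0.358 / 0.00102 = 8.673e+04.
Re > 4000 → turbulent. Relative roughness ε/D = 0.000877/0.358 = 0.00245. Haaland: 1/√f = -1.8 log₁₀[(0.00245/3.7)^1.11 + 6.9/8.673e+04] = -1.8 log₁₀[0.000296 + 7.96e-05] = 6.166, so f = 0.0263.
Darcy-Weisbach: ΔP = f(L/D)(ρV²/2) = 0.0263·(129/0.358)·(792·0.312²/2) = 0.0263·360.3·38.55 = 365.4 Pa.
Head loss h_f = ΔP/(ρg) = 365.4/(792·9.81) = 0.0470 m.

h_f ≈ 0.0470 m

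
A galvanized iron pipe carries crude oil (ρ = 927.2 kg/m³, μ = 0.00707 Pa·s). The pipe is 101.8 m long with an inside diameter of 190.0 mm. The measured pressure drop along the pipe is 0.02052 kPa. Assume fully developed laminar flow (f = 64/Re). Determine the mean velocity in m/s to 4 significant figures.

V ≈ 0.03216 m/s

For laminar flow, f = 64/Re with Re = ρVD/μ, so Darcy-Weisbach reduces to ΔP = 32μLV/D². Solving for V: V = ΔP·D²/(32μL) = 20.52·(0.19)²/(32·0.00707·101.8) = 0.03216 m/s.
Check: Re = ρVD/μ = 927.2·0.03216·0.19/0.00707 = 801.4 < 2300, so the laminar assumption holds.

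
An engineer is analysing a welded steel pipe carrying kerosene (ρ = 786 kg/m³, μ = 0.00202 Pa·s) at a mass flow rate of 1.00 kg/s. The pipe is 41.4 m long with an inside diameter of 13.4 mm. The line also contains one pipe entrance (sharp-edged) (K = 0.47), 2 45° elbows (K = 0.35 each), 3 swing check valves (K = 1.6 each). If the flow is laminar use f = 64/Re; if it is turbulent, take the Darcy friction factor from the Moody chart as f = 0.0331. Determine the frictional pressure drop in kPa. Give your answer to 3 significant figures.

A = πD²/4 = π(0.0134)²/4 = 0.000141 m²; mean velocity V = ṁ/(ρA) = 1/(786 · 0.000141) = 9.021 m/s.
Reynolds number Re = ρVD/μ = 786 · 9.021 · 0.0134 / 0.00202 = 4.704e+04.
Re > 4000 → turbulent; use the Moody-chart value f = 0.0331.
Total minor-loss coefficient ΣK = 1·0.47 + 2·0.35 + 3·1.6 = 5.97.
ΔP = [f·L/D + ΣK]·(ρV²/2) = [0.0331·41.4/0.0134 + 5.97]·(786·9.021²/2) = [102.3 + 5.97]·3.199e+04 = 3.462e+06 Pa.
ΔP = 3.462e+06 Pa = 3460 kPa.

ΔP ≈ 3460 kPa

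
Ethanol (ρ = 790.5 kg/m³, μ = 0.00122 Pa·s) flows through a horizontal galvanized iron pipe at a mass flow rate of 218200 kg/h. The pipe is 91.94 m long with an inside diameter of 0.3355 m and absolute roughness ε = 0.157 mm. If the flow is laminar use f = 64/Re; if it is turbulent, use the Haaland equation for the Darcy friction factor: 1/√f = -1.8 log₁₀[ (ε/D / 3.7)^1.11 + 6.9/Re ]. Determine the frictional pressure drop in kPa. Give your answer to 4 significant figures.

ṁ = 218200 kg/h = 218200/3600 = 60.61 kg/s.
A = πD²/4 = π(0.3355)²/4 = 0.0884 m²; mean velocity V = ṁ/(ρA) = 60.61/(790.5 · 0.0884) = 0.8673 m/s.
Reynolds number Re = ρVD/μ = 790.5 · 0.8673 · 0.3355 / 0.00122 = 1.885e+05.
Re > 4000 → turbulent. Relative roughness ε/D = 0.000157/0.3355 = 0.000468. Haaland: 1/√f = -1.8 log₁₀[(0.000468/3.7)^1.11 + 6.9/1.885e+05] = -1.8 log₁₀[4.71e-05 + 3.66e-05] = 7.339, so f = 0.01857.
Darcy-Weisbach: ΔP = f(L/D)(ρV²/2) = 0.01857·(91.94/0.3355)·(790.5·0.8673²/2) = 0.01857·274·297.3 = 1513 Pa.
ΔP = 1513 Pa = 1.513 kPa.

ΔP ≈ 1.513 kPa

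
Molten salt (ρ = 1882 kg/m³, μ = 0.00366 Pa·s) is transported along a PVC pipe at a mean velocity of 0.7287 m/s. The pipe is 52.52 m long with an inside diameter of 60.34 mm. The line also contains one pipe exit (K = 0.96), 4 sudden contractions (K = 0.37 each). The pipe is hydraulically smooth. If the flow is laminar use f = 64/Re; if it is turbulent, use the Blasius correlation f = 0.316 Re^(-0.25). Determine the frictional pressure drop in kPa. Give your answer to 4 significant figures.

Reynolds number Re = ρVD/μ = 1882 · 0.7287 · 0.06034 / 0.00366 = 2.261e+04.
Re > 4000 → turbulent. Smooth-pipe (Blasius): f = 0.316 Re^(-0.25) = 0.316/(2.261e+04)^0.25 = 0.02577.
Total minor-loss coefficient ΣK = 1·0.96 + 4·0.37 = 2.44.
ΔP = [f·L/D + ΣK]·(ρV²/2) = [0.02577·52.52/0.06034 + 2.44]·(1882·0.7287²/2) = [22.43 + 2.44]·499.7 = 1.243e+04 Pa.
ΔP = 1.243e+04 Pa = 12.43 kPa.

ΔP ≈ 12.43 kPa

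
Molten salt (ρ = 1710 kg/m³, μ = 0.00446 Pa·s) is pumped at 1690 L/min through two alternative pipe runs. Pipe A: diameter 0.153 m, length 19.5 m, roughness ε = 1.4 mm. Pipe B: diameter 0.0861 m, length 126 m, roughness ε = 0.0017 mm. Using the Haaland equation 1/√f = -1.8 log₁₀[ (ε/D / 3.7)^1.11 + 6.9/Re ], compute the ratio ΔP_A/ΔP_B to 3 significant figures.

Pipe A: V = Q/A = 0.02817/0.01839 = 1.532 m/s; Re = 8.987e+04; ε/D = 0.00915; Haaland → f = 0.03752; ΔP_A = f(L/D)(ρV²/2) = 9596 Pa.
Pipe B: V = Q/A = 0.02817/0.005822 = 4.838 m/s; Re = 1.597e+05; ε/D = 1.97e-05; Haaland → f = 0.01631; ΔP_B = f(L/D)(ρV²/2) = 4.775e+05 Pa.
ΔP_A/ΔP_B = 9596/4.775e+05 = 0.0201.

ΔP_A/ΔP_B ≈ 0.0201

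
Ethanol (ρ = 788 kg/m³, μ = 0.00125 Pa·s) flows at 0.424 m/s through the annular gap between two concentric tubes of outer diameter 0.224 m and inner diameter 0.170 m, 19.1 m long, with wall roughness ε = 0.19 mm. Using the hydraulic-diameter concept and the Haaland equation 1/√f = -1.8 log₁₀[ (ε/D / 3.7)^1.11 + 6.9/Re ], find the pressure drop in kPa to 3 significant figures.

ΔP ≈ 0.839 kPa

Hydraulic diameter D_h = 4A/P = D_o - D_i = 0.224 - 0.17 = 0.054 m.
Re = ρVD_h/μ = 788·0.424·0.054/0.00125 = 1.443e+04.
ε/D_h = 0.00019/0.054 = 0.00352; Haaland gives 1/√f = -1.8 log₁₀[0.000442+0.000478] = 5.465, so f = 0.03348.
ΔP = f(L/D_h)(ρV²/2) = 0.03348·19.1/0.054·70.83 = 838.9 Pa.
ΔP = 0.839 kPa.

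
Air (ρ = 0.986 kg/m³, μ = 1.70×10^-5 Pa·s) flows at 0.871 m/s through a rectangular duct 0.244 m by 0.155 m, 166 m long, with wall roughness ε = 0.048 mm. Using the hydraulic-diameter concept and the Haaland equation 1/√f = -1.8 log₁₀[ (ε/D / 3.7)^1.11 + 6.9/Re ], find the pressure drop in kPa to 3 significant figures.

ΔP ≈ 0.0103 kPa

Hydraulic diameter D_h = 4A/P = 4·(0.244·0.155)/(2·(0.244+0.155)) = 0.1513/0.798 = 0.1896 m.
Re = ρVD_h/μ = 0.986·0.871·0.1896/1.7e-05 = 9577.
ε/D_h = 4.8e-05/0.1896 = 0.000253; Haaland gives 1/√f = -1.8 log₁₀[2.38e-05+0.00072] = 5.631, so f = 0.03154.
ΔP = f(L/D_h)(ρV²/2) = 0.03154·166/0.1896·0.374 = 10.33 Pa.
ΔP = 0.0103 kPa.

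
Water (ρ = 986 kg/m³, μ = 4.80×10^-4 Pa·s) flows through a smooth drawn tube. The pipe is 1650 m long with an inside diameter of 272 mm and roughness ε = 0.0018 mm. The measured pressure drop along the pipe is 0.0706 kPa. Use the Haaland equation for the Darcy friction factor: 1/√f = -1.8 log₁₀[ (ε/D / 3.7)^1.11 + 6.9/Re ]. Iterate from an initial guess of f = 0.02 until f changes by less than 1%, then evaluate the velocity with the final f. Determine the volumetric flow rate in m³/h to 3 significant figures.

Rearranging Darcy-Weisbach: V = √(2·ΔP·D/(f·L·ρ)). With ε/D = 1.8e-06/0.272 = 6.62e-06, iterate starting from f = 0.02:
  f = 0.02 → V = √(2·70.6·0.272/(0.02·1650·986)) = 0.03436 m/s; Re = ρVD/μ = 1.92e+04; f → 0.02602
  f = 0.02602 → V = 0.03012 m/s; Re = 1.683e+04; f → 0.02691
  f = 0.02691 → V = 0.02962 m/s; Re = 1.655e+04; f → 0.02702
Converged (Δf/f < 1%). With the final f = 0.02702: V = √(2·70.6·0.272/(0.02702·1650·986)) = 0.02956 m/s.
Q = V·A = 0.02956·(π/4·0.272²) = 0.001717 m³/s = 6.18 m³/h.

Q ≈ 6.18 m³/h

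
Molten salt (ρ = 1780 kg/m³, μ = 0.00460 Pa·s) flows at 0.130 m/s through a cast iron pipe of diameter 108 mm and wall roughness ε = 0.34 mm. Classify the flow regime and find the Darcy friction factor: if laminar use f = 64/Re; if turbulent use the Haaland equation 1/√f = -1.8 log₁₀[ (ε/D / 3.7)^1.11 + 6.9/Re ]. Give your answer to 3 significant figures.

Re = ρVD/μ = 1780·0.13·0.108/0.0046 = 5433.
Re > 4000 → turbulent. ε/D = 0.00034/0.108 = 0.00315; Haaland: 1/√f = -1.8 log₁₀[0.000391 + 0.00127] = 5.003, so f = 0.03995.

f ≈ 0.0399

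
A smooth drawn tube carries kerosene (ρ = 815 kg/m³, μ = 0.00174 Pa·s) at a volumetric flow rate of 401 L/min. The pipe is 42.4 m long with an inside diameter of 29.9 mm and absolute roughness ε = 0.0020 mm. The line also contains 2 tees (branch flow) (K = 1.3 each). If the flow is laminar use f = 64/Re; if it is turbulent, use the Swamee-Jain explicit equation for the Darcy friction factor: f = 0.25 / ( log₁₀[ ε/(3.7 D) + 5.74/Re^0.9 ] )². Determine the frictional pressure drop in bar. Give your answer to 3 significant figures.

ΔP ≈ 10.0 bar

Q = 401 L/min = 401/60000 = 0.006683 m³/s.
Cross-sectional area A = πD²/4 = π(0.0299)²/4 = 0.0007022 m²; mean velocity V = Q/A = 0.006683/0.0007022 = 9.518 m/s.
Reynolds number Re = ρVD/μ = 815 · 9.518 · 0.0299 / 0.00174 = 1.333e+05.
Re > 4000 → turbulent. Relative roughness ε/D = 2e-06/0.0299 = 6.69e-05. Swamee-Jain: f = 0.25/(log₁₀[6.69e-05/3.7 + 5.74/1.333e+05^0.9])² = 0.25/(log₁₀[1.81e-05 + 0.00014])² = 0.25/(-3.801)² = 0.01731.
Total minor-loss coefficient ΣK = 2·1.3 = 2.6.
ΔP = [f·L/D + ΣK]·(ρV²/2) = [0.01731·42.4/0.0299 + 2.6]·(815·9.518²/2) = [24.54 + 2.6]·3.692e+04 = 1.002e+06 Pa.
ΔP = 1.002e+06 Pa = 10.0 bar.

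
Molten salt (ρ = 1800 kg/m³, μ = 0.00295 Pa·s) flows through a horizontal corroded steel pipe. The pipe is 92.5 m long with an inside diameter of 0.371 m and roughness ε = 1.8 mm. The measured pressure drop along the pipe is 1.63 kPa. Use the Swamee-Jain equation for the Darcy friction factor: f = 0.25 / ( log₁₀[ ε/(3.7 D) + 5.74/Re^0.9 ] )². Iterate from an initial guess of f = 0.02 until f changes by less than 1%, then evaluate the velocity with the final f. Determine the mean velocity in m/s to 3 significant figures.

Rearranging Darcy-Weisbach: V = √(2·ΔP·D/(f·L·ρ)). With ε/D = 0.0018/0.371 = 0.00485, iterate starting from f = 0.02:
  f = 0.02 → V = √(2·1630·0.371/(0.02·92.5·1800)) = 0.6027 m/s; Re = ρVD/μ = 1.364e+05; f → 0.03102
  f = 0.03102 → V = 0.4839 m/s; Re = 1.096e+05; f → 0.03121
Converged (Δf/f < 1%). With the final f = 0.03121: V = √(2·1630·0.371/(0.03121·92.5·1800)) = 0.4824 m/s.

V ≈ 0.482 m/s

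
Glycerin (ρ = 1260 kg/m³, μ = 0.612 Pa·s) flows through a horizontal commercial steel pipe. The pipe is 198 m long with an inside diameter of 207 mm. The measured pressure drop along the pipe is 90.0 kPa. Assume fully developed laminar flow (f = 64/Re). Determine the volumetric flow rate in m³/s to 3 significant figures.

Q ≈ 0.0335 m³/s

For laminar flow, f = 64/Re with Re = ρVD/μ, so Darcy-Weisbach reduces to ΔP = 32μLV/D². Solving for V: V = ΔP·D²/(32μL) = 9e+04·(0.207)²/(32·0.612·198) = 0.9945 m/s.
Check: Re = ρVD/μ = 1260·0.9945·0.207/0.612 = 423.8 < 2300, so the laminar assumption holds.
Q = V·A = 0.9945·(π/4·0.207²) = 0.03347 m³/s = 0.0335 m³/s.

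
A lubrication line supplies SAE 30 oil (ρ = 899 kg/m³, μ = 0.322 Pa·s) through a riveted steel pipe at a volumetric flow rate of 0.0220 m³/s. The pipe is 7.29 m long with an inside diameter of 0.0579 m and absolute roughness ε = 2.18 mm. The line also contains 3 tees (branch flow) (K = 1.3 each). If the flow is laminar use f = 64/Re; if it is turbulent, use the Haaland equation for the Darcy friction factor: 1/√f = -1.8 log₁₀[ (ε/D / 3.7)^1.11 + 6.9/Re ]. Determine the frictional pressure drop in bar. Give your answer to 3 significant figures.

ΔP ≈ 3.10 bar

Cross-sectional area A = πD²/4 = π(0.0579)²/4 = 0.002633 m²; mean velocity V = Q/A = 0.022/0.002633 = 8.356 m/s.
Reynolds number Re = ρVD/μ = 899 · 8.356 · 0.0579 / 0.322 = 1351.
Re < 2300 → laminar flow, so f = 64/Re = 64/1351 = 0.04738 (the turbulent correlation is not needed).
Total minor-loss coefficient ΣK = 3·1.3 = 3.9.
ΔP = [f·L/D + ΣK]·(ρV²/2) = [0.04738·7.29/0.0579 + 3.9]·(899·8.356²/2) = [5.966 + 3.9]·3.138e+04 = 3.096e+05 Pa.
ΔP = 3.096e+05 Pa = 3.10 bar.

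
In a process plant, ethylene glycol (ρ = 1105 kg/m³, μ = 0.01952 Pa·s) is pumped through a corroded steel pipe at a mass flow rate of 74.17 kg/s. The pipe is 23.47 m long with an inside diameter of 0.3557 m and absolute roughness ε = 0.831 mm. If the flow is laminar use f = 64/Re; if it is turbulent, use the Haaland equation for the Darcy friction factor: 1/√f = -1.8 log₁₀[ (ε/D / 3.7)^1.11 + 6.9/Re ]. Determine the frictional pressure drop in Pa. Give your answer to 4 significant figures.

A = πD²/4 = π(0.3557)²/4 = 0.09937 m²; mean velocity V = ṁ/(ρA) = 74.17/(1105 · 0.09937) = 0.6755 m/s.
Reynolds number Re = ρVD/μ = 1105 · 0.6755 · 0.3557 / 0.0195 = 1.36e+04.
Re > 4000 → turbulent. Relative roughness ε/D = 0.000831/0.3557 = 0.00234. Haaland: 1/√f = -1.8 log₁₀[(0.00234/3.7)^1.11 + 6.9/1.36e+04] = -1.8 log₁₀[0.000281 + 0.000507] = 5.586, so f = 0.03205.
Darcy-Weisbach: ΔP = f(L/D)(ρV²/2) = 0.03205·(23.47/0.3557)·(1105·0.6755²/2) = 0.03205·65.98·252.1 = 533 Pa.

ΔP ≈ 533.0 Pa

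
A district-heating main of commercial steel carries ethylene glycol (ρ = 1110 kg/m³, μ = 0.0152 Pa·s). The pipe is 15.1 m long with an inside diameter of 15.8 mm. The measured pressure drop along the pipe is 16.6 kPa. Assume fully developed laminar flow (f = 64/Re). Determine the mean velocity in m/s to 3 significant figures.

For laminar flow, f = 64/Re with Re = ρVD/μ, so Darcy-Weisbach reduces to ΔP = 32μLV/D². Solving for V: V = ΔP·D²/(32μL) = 1.66e+04·(0.0158)²/(32·0.0152·15.1) = 0.5642 m/s.
Check: Re = ρVD/μ = 1110·0.5642·0.0158/0.0152 = 651 < 2300, so the laminar assumption holds.

V ≈ 0.564 m/s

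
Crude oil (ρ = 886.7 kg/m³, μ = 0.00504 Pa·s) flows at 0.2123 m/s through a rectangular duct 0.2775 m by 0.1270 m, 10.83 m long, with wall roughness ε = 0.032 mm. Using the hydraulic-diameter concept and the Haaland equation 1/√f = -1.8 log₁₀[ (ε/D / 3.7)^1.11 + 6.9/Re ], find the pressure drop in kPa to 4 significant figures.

Hydraulic diameter D_h = 4A/P = 4·(0.2775·0.127)/(2·(0.2775+0.127)) = 0.141/0.809 = 0.1743 m.
Re = ρVD_h/μ = 886.7·0.2123·0.1743/0.00504 = 6508.
ε/D_h = 3.2e-05/0.1743 = 0.000184; Haaland gives 1/√f = -1.8 log₁₀[1.67e-05+0.00106] = 5.342, so f = 0.03504.
ΔP = f(L/D_h)(ρV²/2) = 0.03504·10.83/0.1743·19.98 = 43.52 Pa.
ΔP = 0.04352 kPa.

ΔP ≈ 0.04352 kPa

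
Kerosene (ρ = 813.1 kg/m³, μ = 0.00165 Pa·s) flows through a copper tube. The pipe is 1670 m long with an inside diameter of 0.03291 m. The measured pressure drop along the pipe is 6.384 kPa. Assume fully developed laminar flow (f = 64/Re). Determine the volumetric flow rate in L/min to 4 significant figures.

Q ≈ 4.002 L/min

For laminar flow, f = 64/Re with Re = ρVD/μ, so Darcy-Weisbach reduces to ΔP = 32μLV/D². Solving for V: V = ΔP·D²/(32μL) = 6384·(0.03291)²/(32·0.00165·1670) = 0.07841 m/s.
Check: Re = ρVD/μ = 813.1·0.07841·0.03291/0.00165 = 1272 < 2300, so the laminar assumption holds.
Q = V·A = 0.07841·(π/4·0.03291²) = 6.67e-05 m³/s = 4.002 L/min.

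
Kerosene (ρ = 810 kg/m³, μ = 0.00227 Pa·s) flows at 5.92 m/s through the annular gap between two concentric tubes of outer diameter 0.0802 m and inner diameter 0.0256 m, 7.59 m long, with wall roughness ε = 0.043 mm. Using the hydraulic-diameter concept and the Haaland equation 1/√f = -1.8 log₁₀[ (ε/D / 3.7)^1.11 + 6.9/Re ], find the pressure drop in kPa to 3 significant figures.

Hydraulic diameter D_h = 4A/P = D_o - D_i = 0.0802 - 0.0256 = 0.0546 m.
Re = ρVD_h/μ = 810·5.92·0.0546/0.00227 = 1.153e+05.
ε/D_h = 4.3e-05/0.0546 = 0.000788; Haaland gives 1/√f = -1.8 log₁₀[8.4e-05+5.98e-05] = 6.916, so f = 0.02091.
ΔP = f(L/D_h)(ρV²/2) = 0.02091·7.59/0.0546·1.419e+04 = 4.125e+04 Pa.
ΔP = 41.3 kPa.

ΔP ≈ 41.3 kPa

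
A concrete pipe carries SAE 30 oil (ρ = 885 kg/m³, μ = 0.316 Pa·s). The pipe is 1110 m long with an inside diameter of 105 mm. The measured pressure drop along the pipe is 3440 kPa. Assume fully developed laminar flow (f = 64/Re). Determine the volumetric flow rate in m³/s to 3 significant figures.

Q ≈ 0.0293 m³/s

For laminar flow, f = 64/Re with Re = ρVD/μ, so Darcy-Weisbach reduces to ΔP = 32μLV/D². Solving for V: V = ΔP·D²/(32μL) = 3.44e+06·(0.105)²/(32·0.316·1110) = 3.379 m/s.
Check: Re = ρVD/μ = 885·3.379·0.105/0.316 = 993.6 < 2300, so the laminar assumption holds.
Q = V·A = 3.379·(π/4·0.105²) = 0.02926 m³/s = 0.0293 m³/s.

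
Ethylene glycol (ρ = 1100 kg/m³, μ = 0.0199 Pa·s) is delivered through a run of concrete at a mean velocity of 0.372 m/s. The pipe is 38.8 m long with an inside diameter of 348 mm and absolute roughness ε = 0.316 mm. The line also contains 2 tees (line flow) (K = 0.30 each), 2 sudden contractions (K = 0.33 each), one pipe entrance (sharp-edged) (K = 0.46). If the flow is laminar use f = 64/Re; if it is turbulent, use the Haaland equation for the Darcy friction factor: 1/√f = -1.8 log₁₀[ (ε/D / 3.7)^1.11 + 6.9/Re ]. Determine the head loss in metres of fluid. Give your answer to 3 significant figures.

Reynolds number Re = ρVD/μ = 1100 · 0.372 · 0.348 / 0.0199 = 7156.
Re > 4000 → turbulent. Relative roughness ε/D = 0.000316/0.348 = 0.000908. Haaland: 1/√f = -1.8 log₁₀[(0.000908/3.7)^1.11 + 6.9/7156] = -1.8 log₁₀[9.84e-05 + 0.000964] = 5.353, so f = 0.0349.
Total minor-loss coefficient ΣK = 2·0.3 + 2·0.33 + 1·0.46 = 1.72.
ΔP = [f·L/D + ΣK]·(ρV²/2) = [0.0349·38.8/0.348 + 1.72]·(1100·0.372²/2) = [3.892 + 1.72]·76.11 = 427.1 Pa.
Head loss h_f = ΔP/(ρg) = 427.1/(1100·9.81) = 0.0396 m.

h_f ≈ 0.0396 m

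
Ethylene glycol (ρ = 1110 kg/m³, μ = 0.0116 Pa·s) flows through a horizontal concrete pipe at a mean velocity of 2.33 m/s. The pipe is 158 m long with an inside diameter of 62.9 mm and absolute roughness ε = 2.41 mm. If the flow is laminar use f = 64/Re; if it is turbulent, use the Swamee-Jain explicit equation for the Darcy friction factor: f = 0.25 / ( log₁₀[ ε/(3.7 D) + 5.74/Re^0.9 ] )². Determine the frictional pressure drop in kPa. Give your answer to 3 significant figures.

Reynolds number Re = ρVD/μ = 1110 · 2.33 · 0.0629 / 0.0116 = 1.402e+04.
Re > 4000 → turbulent. Relative roughness ε/D = 0.00241/0.0629 = 0.0383. Swamee-Jain: f = 0.25/(log₁₀[0.0383/3.7 + 5.74/1.402e+04^0.9])² = 0.25/(log₁₀[0.0104 + 0.00106])² = 0.25/(-1.942)² = 0.06626.
Darcy-Weisbach: ΔP = f(L/D)(ρV²/2) = 0.06626·(158/0.0629)·(1110·2.33²/2) = 0.06626·2512·3013 = 5.015e+05 Pa.
ΔP = 5.015e+05 Pa = 502 kPa.

ΔP ≈ 502 kPa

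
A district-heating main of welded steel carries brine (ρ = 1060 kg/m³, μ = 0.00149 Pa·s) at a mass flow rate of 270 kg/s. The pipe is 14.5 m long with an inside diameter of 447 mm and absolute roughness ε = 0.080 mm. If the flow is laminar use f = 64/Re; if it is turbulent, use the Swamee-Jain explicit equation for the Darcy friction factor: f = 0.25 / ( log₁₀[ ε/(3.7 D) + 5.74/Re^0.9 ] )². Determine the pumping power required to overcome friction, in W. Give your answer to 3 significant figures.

P ≈ 176 W

A = πD²/4 = π(0.447)²/4 = 0.1569 m²; mean velocity V = ṁ/(ρA) = 270/(1060 · 0.1569) = 1.623 m/s.
Reynolds number Re = ρVD/μ = 1060 · 1.623 · 0.447 / 0.00149 = 5.162e+05.
Re > 4000 → turbulent. Relative roughness ε/D = 8e-05/0.447 = 0.000179. Swamee-Jain: f = 0.25/(log₁₀[0.000179/3.7 + 5.74/5.162e+05^0.9])² = 0.25/(log₁₀[4.84e-05 + 4.14e-05])² = 0.25/(-4.047)² = 0.01527.
Darcy-Weisbach: ΔP = f(L/D)(ρV²/2) = 0.01527·(14.5/0.447)·(1060·1.623²/2) = 0.01527·32.44·1396 = 691.5 Pa.
Q = ṁ/ρ = 270/1060 = 0.2547 m³/s.
Pumping power P = QΔP = 0.2547·691.5 = 176.1 W = 176 W.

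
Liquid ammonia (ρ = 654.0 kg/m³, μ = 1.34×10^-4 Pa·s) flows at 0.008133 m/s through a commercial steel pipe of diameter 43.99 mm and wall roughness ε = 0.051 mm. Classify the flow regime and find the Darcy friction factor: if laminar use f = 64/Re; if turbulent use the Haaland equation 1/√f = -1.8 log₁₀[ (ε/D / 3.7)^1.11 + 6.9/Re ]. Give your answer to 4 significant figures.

Re = ρVD/μ = 654·0.008133·0.04399/0.000134 = 1746.
Re < 2300 → laminar, so f = 64/Re = 0.03665 (roughness is irrelevant in laminar flow).

f ≈ 0.03665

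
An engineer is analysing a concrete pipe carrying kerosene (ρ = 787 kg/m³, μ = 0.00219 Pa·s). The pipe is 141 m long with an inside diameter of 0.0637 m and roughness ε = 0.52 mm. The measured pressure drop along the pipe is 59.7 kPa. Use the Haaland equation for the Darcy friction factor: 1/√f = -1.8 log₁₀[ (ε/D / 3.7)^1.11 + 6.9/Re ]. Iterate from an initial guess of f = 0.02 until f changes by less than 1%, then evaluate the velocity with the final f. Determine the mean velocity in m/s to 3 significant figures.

Rearranging Darcy-Weisbach: V = √(2·ΔP·D/(f·L·ρ)). With ε/D = 0.00052/0.0637 = 0.00816, iterate starting from f = 0.02:
  f = 0.02 → V = √(2·5.97e+04·0.0637/(0.02·141·787)) = 1.851 m/s; Re = ρVD/μ = 4.238e+04; f → 0.03696
  f = 0.03696 → V = 1.362 m/s; Re = 3.117e+04; f → 0.03746
  f = 0.03746 → V = 1.353 m/s; Re = 3.097e+04; f → 0.03747
Converged (Δf/f < 1%). With the final f = 0.03747: V = √(2·5.97e+04·0.0637/(0.03747·141·787)) = 1.353 m/s.

V ≈ 1.35 m/s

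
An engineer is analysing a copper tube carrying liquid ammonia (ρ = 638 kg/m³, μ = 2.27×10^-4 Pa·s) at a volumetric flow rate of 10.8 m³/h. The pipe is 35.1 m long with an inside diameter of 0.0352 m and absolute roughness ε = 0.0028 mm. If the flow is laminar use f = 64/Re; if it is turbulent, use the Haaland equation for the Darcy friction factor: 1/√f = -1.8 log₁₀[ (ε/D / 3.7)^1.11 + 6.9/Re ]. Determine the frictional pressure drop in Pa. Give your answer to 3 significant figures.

Q = 10.8 m³/h = 10.8/3600 = 0.003 m³/s.
Cross-sectional area A = πD²/4 = π(0.0352)²/4 = 0.0009731 m²; mean velocity V = Q/A = 0.003/0.0009731 = 3.083 m/s.
Reynolds number Re = ρVD/μ = 638 · 3.083 · 0.0352 / 0.000227 = 3.05e+05.
Re > 4000 → turbulent. Relative roughness ε/D = 2.8e-06/0.0352 = 7.95e-05. Haaland: 1/√f = -1.8 log₁₀[(7.95e-05/3.7)^1.11 + 6.9/3.05e+05] = -1.8 log₁₀[6.59e-06 + 2.26e-05] = 8.162, so f = 0.01501.
Darcy-Weisbach: ΔP = f(L/D)(ρV²/2) = 0.01501·(35.1/0.0352)·(638·3.083²/2) = 0.01501·997.2·3032 = 4.538e+04 Pa.

ΔP ≈ 45400 Pa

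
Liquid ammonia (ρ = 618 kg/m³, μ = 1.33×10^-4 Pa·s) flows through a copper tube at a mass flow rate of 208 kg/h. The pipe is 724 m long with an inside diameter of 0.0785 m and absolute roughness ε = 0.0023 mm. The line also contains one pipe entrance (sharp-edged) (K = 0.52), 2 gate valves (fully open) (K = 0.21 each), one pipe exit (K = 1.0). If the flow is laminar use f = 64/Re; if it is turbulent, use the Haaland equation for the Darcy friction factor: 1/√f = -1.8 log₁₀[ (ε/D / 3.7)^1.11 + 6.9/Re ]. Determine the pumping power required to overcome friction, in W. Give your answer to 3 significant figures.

P ≈ 0.00341 W

ṁ = 208 kg/h = 208/3600 = 0.05778 kg/s.
A = πD²/4 = π(0.0785)²/4 = 0.00484 m²; mean velocity V = ṁ/(ρA) = 0.05778/(618 · 0.00484) = 0.01932 m/s.
Reynolds number Re = ρVD/μ = 618 · 0.01932 · 0.0785 / 0.000133 = 7046.
Re > 4000 → turbulent. Relative roughness ε/D = 2.3e-06/0.0785 = 2.93e-05. Haaland: 1/√f = -1.8 log₁₀[(2.93e-05/3.7)^1.11 + 6.9/7046] = -1.8 log₁₀[2.18e-06 + 0.000979] = 5.415, so f = 0.03411.
Total minor-loss coefficient ΣK = 1·0.52 + 2·0.21 + 1·1 = 1.94.
ΔP = [f·L/D + ΣK]·(ρV²/2) = [0.03411·724/0.0785 + 1.94]·(618·0.01932²/2) = [314.6 + 1.94]·0.1153 = 36.5 Pa.
Q = ṁ/ρ = 0.05778/618 = 9.349e-05 m³/s.
Pumping power P = QΔP = 9.349e-05·36.5 = 0.003412 W = 0.00341 W.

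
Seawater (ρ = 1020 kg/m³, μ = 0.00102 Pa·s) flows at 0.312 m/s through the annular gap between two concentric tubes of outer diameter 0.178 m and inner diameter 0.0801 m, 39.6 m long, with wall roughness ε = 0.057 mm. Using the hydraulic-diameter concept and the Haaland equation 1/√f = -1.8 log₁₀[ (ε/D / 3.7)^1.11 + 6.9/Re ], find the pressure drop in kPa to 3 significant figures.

Hydraulic diameter D_h = 4A/P = D_o - D_i = 0.178 - 0.0801 = 0.0979 m.
Re = ρVD_h/μ = 1020·0.312·0.0979/0.00102 = 3.054e+04.
ε/D_h = 5.7e-05/0.0979 = 0.000582; Haaland gives 1/√f = -1.8 log₁₀[6.01e-05+0.000226] = 6.379, so f = 0.02458.
ΔP = f(L/D_h)(ρV²/2) = 0.02458·39.6/0.0979·49.65 = 493.6 Pa.
ΔP = 0.494 kPa.

ΔP ≈ 0.494 kPa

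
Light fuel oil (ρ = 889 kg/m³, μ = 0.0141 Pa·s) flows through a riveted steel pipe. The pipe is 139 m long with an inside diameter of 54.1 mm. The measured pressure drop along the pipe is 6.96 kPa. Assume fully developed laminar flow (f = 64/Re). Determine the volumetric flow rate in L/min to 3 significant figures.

For laminar flow, f = 64/Re with Re = ρVD/μ, so Darcy-Weisbach reduces to ΔP = 32μLV/D². Solving for V: V = ΔP·D²/(32μL) = 6960·(0.0541)²/(32·0.0141·139) = 0.3248 m/s.
Check: Re = ρVD/μ = 889·0.3248·0.0541/0.0141 = 1108 < 2300, so the laminar assumption holds.
Q = V·A = 0.3248·(π/4·0.0541²) = 0.0007466 m³/s = 44.8 L/min.

Q ≈ 44.8 L/min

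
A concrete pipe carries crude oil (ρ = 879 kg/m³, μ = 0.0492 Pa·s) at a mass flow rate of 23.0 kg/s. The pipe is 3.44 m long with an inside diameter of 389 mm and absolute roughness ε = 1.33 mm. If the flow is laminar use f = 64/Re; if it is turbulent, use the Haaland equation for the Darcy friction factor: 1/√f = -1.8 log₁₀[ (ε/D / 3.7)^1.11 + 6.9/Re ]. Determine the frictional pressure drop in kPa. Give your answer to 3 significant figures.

A = πD²/4 = π(0.389)²/4 = 0.1188 m²; mean velocity V = ṁ/(ρA) = 23/(879 · 0.1188) = 0.2202 m/s.
Reynolds number Re = ρVD/μ = 879 · 0.2202 · 0.389 / 0.0492 = 1530.
Re < 2300 → laminar flow, so f = 64/Re = 64/1530 = 0.04183 (the turbulent correlation is not needed).
Darcy-Weisbach: ΔP = f(L/D)(ρV²/2) = 0.04183·(3.44/0.389)·(879·0.2202²/2) = 0.04183·8.843·21.3 = 7.88 Pa.
ΔP = 7.88 Pa = 0.00788 kPa.

ΔP ≈ 0.00788 kPa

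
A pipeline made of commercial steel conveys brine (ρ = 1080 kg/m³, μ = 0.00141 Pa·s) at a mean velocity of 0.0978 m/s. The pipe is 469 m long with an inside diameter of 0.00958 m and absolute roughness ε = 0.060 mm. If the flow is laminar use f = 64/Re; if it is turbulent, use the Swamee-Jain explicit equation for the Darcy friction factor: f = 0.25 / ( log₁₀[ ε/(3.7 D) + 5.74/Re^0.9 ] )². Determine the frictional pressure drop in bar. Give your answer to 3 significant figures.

Reynolds number Re = ρVD/μ = 1080 · 0.0978 · 0.00958 / 0.00141 = 717.6.
Re < 2300 → laminar flow, so f = 64/Re = 64/717.6 = 0.08918 (the turbulent correlation is not needed).
Darcy-Weisbach: ΔP = f(L/D)(ρV²/2) = 0.08918·(469/0.00958)·(1080·0.0978²/2) = 0.08918·4.896e+04·5.165 = 2.255e+04 Pa.
ΔP = 2.255e+04 Pa = 0.226 bar.

ΔP ≈ 0.226 bar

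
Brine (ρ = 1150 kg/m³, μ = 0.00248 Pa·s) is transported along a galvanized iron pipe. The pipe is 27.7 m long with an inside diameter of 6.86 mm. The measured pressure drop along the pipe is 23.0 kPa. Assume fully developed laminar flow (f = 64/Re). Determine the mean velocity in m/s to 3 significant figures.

V ≈ 0.492 m/s

For laminar flow, f = 64/Re with Re = ρVD/μ, so Darcy-Weisbach reduces to ΔP = 32μLV/D². Solving for V: V = ΔP·D²/(32μL) = 2.3e+04·(0.00686)²/(32·0.00248·27.7) = 0.4924 m/s.
Check: Re = ρVD/μ = 1150·0.4924·0.00686/0.00248 = 1566 < 2300, so the laminar assumption holds.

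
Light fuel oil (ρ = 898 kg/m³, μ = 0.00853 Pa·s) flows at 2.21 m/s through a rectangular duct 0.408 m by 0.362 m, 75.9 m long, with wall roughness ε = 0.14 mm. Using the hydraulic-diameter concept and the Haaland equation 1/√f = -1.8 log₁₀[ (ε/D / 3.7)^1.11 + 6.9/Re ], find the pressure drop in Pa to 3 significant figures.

Hydraulic diameter D_h = 4A/P = 4·(0.408·0.362)/(2·(0.408+0.362)) = 0.5908/1.54 = 0.3836 m.
Re = ρVD_h/μ = 898·2.21·0.3836/0.00853 = 8.925e+04.
ε/D_h = 0.00014/0.3836 = 0.000365; Haaland gives 1/√f = -1.8 log₁₀[3.58e-05+7.73e-05] = 7.104, so f = 0.01981.
ΔP = f(L/D_h)(ρV²/2) = 0.01981·75.9/0.3836·2193 = 8597 Pa.

ΔP ≈ 8600 Pa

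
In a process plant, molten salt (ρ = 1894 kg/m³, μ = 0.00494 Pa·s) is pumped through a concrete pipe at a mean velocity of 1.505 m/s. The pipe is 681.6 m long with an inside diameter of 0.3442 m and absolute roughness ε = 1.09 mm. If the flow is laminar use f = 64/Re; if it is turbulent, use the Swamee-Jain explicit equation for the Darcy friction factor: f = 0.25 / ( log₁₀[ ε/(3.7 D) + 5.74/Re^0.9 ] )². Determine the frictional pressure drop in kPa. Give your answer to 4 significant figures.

Reynolds number Re = ρVD/μ = 1894 · 1.505 · 0.3442 / 0.00494 = 1.986e+05.
Re > 4000 → turbulent. Relative roughness ε/D = 0.00109/0.3442 = 0.00317. Swamee-Jain: f = 0.25/(log₁₀[0.00317/3.7 + 5.74/1.986e+05^0.9])² = 0.25/(log₁₀[0.000856 + 9.79e-05])² = 0.25/(-3.021)² = 0.0274.
Darcy-Weisbach: ΔP = f(L/D)(ρV²/2) = 0.0274·(681.6/0.3442)·(1894·1.505²/2) = 0.0274·1980·2145 = 1.164e+05 Pa.
ΔP = 1.164e+05 Pa = 116.4 kPa.

ΔP ≈ 116.4 kPa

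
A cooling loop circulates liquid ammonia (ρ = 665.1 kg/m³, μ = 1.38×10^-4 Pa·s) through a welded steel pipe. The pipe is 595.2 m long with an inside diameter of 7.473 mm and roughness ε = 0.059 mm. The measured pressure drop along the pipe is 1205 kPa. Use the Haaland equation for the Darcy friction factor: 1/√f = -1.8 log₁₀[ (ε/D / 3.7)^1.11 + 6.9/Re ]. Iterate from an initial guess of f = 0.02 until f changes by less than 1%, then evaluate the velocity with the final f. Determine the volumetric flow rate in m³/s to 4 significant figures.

Rearranging Darcy-Weisbach: V = √(2·ΔP·D/(f·L·ρ)). With ε/D = 5.9e-05/0.007473 = 0.0079, iterate starting from f = 0.02:
  f = 0.02 → V = √(2·1.205e+06·0.007473/(0.02·595.2·665.1)) = 1.508 m/s; Re = ρVD/μ = 5.432e+04; f → 0.03628
  f = 0.03628 → V = 1.12 m/s; Re = 4.033e+04; f → 0.03667
  f = 0.03667 → V = 1.114 m/s; Re = 4.012e+04; f → 0.03668
Converged (Δf/f < 1%). With the final f = 0.03668: V = √(2·1.205e+06·0.007473/(0.03668·595.2·665.1)) = 1.114 m/s.
Q = V·A = 1.114·(π/4·0.007473²) = 4.885e-05 m³/s = 4.885×10^-5 m³/s.

Q ≈ 4.885×10^-5 m³/s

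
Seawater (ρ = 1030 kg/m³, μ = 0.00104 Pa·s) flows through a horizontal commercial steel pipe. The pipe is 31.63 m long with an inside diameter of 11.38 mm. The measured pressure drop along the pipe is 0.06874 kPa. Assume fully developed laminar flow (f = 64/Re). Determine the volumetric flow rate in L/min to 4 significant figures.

For laminar flow, f = 64/Re with Re = ρVD/μ, so Darcy-Weisbach reduces to ΔP = 32μLV/D². Solving for V: V = ΔP·D²/(32μL) = 68.74·(0.01138)²/(32·0.00104·31.63) = 0.008457 m/s.
Check: Re = ρVD/μ = 1030·0.008457·0.01138/0.00104 = 95.31 < 2300, so the laminar assumption holds.
Q = V·A = 0.008457·(π/4·0.01138²) = 8.602e-07 m³/s = 0.05161 L/min.

Q ≈ 0.05161 L/min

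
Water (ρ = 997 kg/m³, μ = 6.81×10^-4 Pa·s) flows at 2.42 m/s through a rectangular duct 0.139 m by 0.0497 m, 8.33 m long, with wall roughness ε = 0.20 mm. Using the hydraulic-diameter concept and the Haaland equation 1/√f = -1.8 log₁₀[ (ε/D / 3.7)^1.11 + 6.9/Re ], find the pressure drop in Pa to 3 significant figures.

Hydraulic diameter D_h = 4A/P = 4·(0.139·0.0497)/(2·(0.139+0.0497)) = 0.02763/0.3774 = 0.07322 m.
Re = ρVD_h/μ = 997·2.42·0.07322/0.000681 = 2.594e+05.
ε/D_h = 0.0002/0.07322 = 0.00273; Haaland gives 1/√f = -1.8 log₁₀[0.000334+2.66e-05] = 6.197, so f = 0.02604.
ΔP = f(L/D_h)(ρV²/2) = 0.02604·8.33/0.07322·2919 = 8647 Pa.

ΔP ≈ 8650 Pa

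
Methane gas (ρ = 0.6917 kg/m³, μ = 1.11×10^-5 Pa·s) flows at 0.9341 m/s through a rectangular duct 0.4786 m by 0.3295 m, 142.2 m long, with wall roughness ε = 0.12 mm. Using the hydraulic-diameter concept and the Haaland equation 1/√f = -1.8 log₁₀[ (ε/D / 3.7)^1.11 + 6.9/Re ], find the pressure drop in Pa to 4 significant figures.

Hydraulic diameter D_h = 4A/P = 4·(0.4786·0.3295)/(2·(0.4786+0.3295)) = 0.6308/1.616 = 0.3903 m.
Re = ρVD_h/μ = 0.6917·0.9341·0.3903/1.11e-05 = 2.272e+04.
ε/D_h = 0.00012/0.3903 = 0.000307; Haaland gives 1/√f = -1.8 log₁₀[2.96e-05+0.000304] = 6.259, so f = 0.02553.
ΔP = f(L/D_h)(ρV²/2) = 0.02553·142.2/0.3903·0.3018 = 2.807 Pa.

ΔP ≈ 2.807 Pa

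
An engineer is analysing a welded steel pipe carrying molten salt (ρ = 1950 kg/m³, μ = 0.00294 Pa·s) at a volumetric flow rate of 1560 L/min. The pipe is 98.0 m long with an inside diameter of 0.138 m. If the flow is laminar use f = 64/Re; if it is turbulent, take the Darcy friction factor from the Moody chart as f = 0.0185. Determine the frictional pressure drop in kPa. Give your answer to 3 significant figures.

Q = 1560 L/min = 1560/60000 = 0.026 m³/s.
Cross-sectional area A = πD²/4 = π(0.138)²/4 = 0.01496 m²; mean velocity V = Q/A = 0.026/0.01496 = 1.738 m/s.
Reynolds number Re = ρVD/μ = 1950 · 1.738 · 0.138 / 0.00294 = 1.591e+05.
Re > 4000 → turbulent; use the Moody-chart value f = 0.0185.
Darcy-Weisbach: ΔP = f(L/D)(ρV²/2) = 0.0185·(98/0.138)·(1950·1.738²/2) = 0.0185·710.1·2946 = 3.871e+04 Pa.
ΔP = 3.871e+04 Pa = 38.7 kPa.

ΔP ≈ 38.7 kPa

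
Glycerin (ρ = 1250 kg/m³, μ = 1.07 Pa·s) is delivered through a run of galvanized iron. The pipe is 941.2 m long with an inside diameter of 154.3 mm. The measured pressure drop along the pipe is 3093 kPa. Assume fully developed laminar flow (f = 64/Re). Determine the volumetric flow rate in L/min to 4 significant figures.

Q ≈ 2564 L/min

For laminar flow, f = 64/Re with Re = ρVD/μ, so Darcy-Weisbach reduces to ΔP = 32μLV/D². Solving for V: V = ΔP·D²/(32μL) = 3.093e+06·(0.1543)²/(32·1.07·941.2) = 2.285 m/s.
Check: Re = ρVD/μ = 1250·2.285·0.1543/1.07 = 411.9 < 2300, so the laminar assumption holds.
Q = V·A = 2.285·(π/4·0.1543²) = 0.04273 m³/s = 2564 L/min.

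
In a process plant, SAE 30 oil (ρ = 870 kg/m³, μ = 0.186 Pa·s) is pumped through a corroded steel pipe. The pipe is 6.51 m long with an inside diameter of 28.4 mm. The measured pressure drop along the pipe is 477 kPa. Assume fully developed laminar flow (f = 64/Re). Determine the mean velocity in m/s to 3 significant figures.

V ≈ 9.93 m/s

For laminar flow, f = 64/Re with Re = ρVD/μ, so Darcy-Weisbach reduces to ΔP = 32μLV/D². Solving for V: V = ΔP·D²/(32μL) = 4.77e+05·(0.0284)²/(32·0.186·6.51) = 9.929 m/s.
Check: Re = ρVD/μ = 870·9.929·0.0284/0.186 = 1319 < 2300, so the laminar assumption holds.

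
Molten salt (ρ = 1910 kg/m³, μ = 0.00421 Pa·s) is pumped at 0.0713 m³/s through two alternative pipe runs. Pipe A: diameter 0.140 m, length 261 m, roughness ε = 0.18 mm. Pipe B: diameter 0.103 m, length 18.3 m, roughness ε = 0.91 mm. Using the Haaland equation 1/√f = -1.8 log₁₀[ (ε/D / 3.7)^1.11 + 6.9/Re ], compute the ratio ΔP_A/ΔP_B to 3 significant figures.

ΔP_A/ΔP_B ≈ 1.82

Pipe A: V = Q/A = 0.0713/0.01539 = 4.632 m/s; Re = 2.942e+05; ε/D = 0.00129; Haaland → f = 0.02167; ΔP_A = f(L/D)(ρV²/2) = 8.275e+05 Pa.
Pipe B: V = Q/A = 0.0713/0.008332 = 8.557 m/s; Re = 3.999e+05; ε/D = 0.00883; Haaland → f = 0.03659; ΔP_B = f(L/D)(ρV²/2) = 4.546e+05 Pa.
ΔP_A/ΔP_B = 8.275e+05/4.546e+05 = 1.82.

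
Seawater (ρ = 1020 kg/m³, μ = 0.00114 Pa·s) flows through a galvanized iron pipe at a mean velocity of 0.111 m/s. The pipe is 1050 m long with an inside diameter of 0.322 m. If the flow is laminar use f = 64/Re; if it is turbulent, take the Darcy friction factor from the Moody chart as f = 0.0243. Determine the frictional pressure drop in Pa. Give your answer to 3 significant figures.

ΔP ≈ 498 Pa

Reynolds number Re = ρVD/μ = 1020 · 0.111 · 0.322 / 0.00114 = 3.198e+04.
Re > 4000 → turbulent; use the Moody-chart value f = 0.0243.
Darcy-Weisbach: ΔP = f(L/D)(ρV²/2) = 0.0243·(1050/0.322)·(1020·0.111²/2) = 0.0243·3261·6.284 = 497.9 Pa.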